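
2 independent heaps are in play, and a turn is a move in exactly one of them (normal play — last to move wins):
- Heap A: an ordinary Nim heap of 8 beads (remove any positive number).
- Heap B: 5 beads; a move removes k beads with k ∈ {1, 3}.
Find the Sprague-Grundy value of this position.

Heap A is a plain Nim heap of size 8, so its Grundy value is 8.
Grundy values for heap B (subtraction set {1, 3}):
k:     0  1  2  3  4  5
g(k):  0  1  0  1  0  1
So g(5) = 1.
The value of a disjunctive sum is the nim-sum of the parts.
Combined value = 8 XOR 1 = 9.

9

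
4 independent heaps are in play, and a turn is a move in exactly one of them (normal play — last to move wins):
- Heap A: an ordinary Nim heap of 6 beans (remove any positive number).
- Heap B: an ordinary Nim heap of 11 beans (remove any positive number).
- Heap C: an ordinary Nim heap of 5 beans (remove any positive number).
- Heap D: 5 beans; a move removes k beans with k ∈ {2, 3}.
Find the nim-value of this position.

8

Heap A is a plain Nim heap of size 6, so its Grundy value is 6.
Heap B is a plain Nim heap of size 11, so its Grundy value is 11.
Heap C is a plain Nim heap of size 5, so its Grundy value is 5.
Build the Grundy sequence for heap D with g(k) = mex{g(k−s) : s ∈ {2, 3}, s ≤ k}:
k:     0  1  2  3  4  5
g(k):  0  0  1  1  2  0
So g(5) = 0.
By the Sprague-Grundy theorem, the Grundy value of a sum of independent games is the XOR of the component values.
Combined value = 6 XOR 11 XOR 5 XOR 0 = 8.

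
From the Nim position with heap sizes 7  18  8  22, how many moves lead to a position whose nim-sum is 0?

1

Write each in binary and XOR column by column:
  00111  (7)
  10010  (18)
  01000  (8)
  10110  (22)
  -----
  01011  (11)
The overall nim-sum is X = 11. A heap of size p has a winning move iff p XOR X < p (reduce it to p XOR X).
  7: 7 XOR 11 = 12 ≥ 7 — no move.
  18: 18 XOR 11 = 25 ≥ 18 — no move.
  8: 8 XOR 11 = 3 < 8 — winning move (to 3).
  22: 22 XOR 11 = 29 ≥ 22 — no move.
That gives 1 winning move.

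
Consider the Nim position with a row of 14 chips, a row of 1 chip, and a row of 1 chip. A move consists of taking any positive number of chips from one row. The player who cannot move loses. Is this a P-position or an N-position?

N-position

Nim-sum: 14 XOR 1 XOR 1 = 14.
The nim-sum is 14 ≠ 0, so this is an N-position: the player to move can win.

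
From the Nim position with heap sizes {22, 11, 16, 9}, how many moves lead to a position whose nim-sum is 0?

1

Compute the nim-sum pairwise:
22 XOR 11 = 29
29 XOR 16 = 13
13 XOR 9 = 4
The overall nim-sum is X = 4. A heap of size p has a winning move iff p XOR X < p (reduce it to p XOR X).
  22: 22 XOR 4 = 18 < 22 — winning move (to 18).
  11: 11 XOR 4 = 15 ≥ 11 — no move.
  16: 16 XOR 4 = 20 ≥ 16 — no move.
  9: 9 XOR 4 = 13 ≥ 9 — no move.
That gives 1 winning move.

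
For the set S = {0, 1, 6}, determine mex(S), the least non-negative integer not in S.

The values 0, 1 are all present; 2 is the first non-negative integer missing from the set.

2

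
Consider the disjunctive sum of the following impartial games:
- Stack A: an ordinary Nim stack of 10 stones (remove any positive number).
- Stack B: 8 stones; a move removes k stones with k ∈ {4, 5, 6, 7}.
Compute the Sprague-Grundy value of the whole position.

8

Stack A is a plain Nim stack of size 10, so its Grundy value is 10.
For stack B, compute g(0), g(1), … with moves {4, 5, 6, 7}:
g(0) = mex{} = 0
g(1) = mex{} = 0
g(2) = mex{} = 0
g(3) = mex{} = 0
g(4) = mex{0} = 1
g(5) = mex{0} = 1
g(6) = mex{0} = 1
g(7) = mex{0} = 1
g(8) = mex{0,1} = 2
So g(8) = 2.
By the Sprague-Grundy theorem, the Grundy value of a sum of independent games is the XOR of the component values.
Combined value = 10 ⊕ 2 = 8.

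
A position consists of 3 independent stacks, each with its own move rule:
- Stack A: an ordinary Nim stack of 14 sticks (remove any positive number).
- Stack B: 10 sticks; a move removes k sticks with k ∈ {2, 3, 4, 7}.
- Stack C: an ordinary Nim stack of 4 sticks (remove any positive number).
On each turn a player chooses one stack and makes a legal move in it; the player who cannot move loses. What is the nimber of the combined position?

Stack A is a plain Nim stack of size 14, so its Grundy value is 14.
For stack B, compute g(0), g(1), … with moves {2, 3, 4, 7}:
k:     0  1  2  3  4  5  6  7  8  9 10
g(k):  0  0  1  1  2  2  0  3  1  4  2
So g(10) = 2.
Stack C is a plain Nim stack of size 4, so its Grundy value is 4.
The value of a disjunctive sum is the nim-sum of the parts.
Combined value = 14 XOR 2 XOR 4 = 8.

8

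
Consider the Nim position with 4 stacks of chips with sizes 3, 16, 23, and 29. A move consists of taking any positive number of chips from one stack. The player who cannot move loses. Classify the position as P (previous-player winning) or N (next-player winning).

In binary:
  00011  (3)
  10000  (16)
  10111  (23)
  11101  (29)
  -----
  11001  (25)
The nim-sum is 25 ≠ 0, so this is an N-position: the player to move can win.

N-position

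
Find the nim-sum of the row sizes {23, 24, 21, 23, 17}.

28

Compute the nim-sum pairwise:
23 ⊕ 24 = 15
15 ⊕ 21 = 26
26 ⊕ 23 = 13
13 ⊕ 17 = 28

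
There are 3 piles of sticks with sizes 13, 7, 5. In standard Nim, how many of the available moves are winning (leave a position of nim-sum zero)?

1

Nim-sum: 13 XOR 7 XOR 5 = 15.
The overall nim-sum is X = 15. A pile of size p has a winning move iff p XOR X < p (reduce it to p XOR X).
  13: 13 XOR 15 = 2 < 13 — winning move (to 2).
  7: 7 XOR 15 = 8 ≥ 7 — no move.
  5: 5 XOR 15 = 10 ≥ 5 — no move.
That gives 1 winning move.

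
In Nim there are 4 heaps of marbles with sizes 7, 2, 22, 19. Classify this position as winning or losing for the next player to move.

Losing position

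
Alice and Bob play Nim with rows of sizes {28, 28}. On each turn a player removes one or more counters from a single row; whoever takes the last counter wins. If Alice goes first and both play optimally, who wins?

Bob wins

Nim-sum: 28 ^ 28 = 0.
The nim-sum is 0, so this is a P-position: the player to move is in a losing position under optimal play; Alice is about to move from it and so loses — Bob wins.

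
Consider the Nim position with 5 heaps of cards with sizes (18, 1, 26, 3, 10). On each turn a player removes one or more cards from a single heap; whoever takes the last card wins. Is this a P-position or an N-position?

Compute the nim-sum pairwise:
18 ⊕ 1 = 19
19 ⊕ 26 = 9
9 ⊕ 3 = 10
10 ⊕ 10 = 0
The nim-sum is 0, so this is a P-position: the player to move is in a losing position under optimal play.

P-position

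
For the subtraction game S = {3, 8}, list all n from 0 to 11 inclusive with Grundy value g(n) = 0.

0, 1, 2, 6, 7, 11

Compute g(0), g(1), … for moves {3, 8}:
k:     0  1  2  3  4  5  6  7  8  9 10 11
g(k):  0  0  0  1  1  1  0  0  2  1  1  0
The P-positions (g = 0) in 0..11 are 0, 1, 2, 6, 7, 11.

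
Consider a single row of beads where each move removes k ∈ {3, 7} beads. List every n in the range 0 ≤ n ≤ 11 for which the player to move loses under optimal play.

0, 1, 2, 6, 10, 11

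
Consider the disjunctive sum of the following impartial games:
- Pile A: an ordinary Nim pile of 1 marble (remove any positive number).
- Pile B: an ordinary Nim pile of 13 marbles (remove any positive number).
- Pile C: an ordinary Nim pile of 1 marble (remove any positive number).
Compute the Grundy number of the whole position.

13

Pile A is a plain Nim pile of size 1, so its Grundy value is 1.
Pile B is a plain Nim pile of size 13, so its Grundy value is 13.
Pile C is a plain Nim pile of size 1, so its Grundy value is 1.
The value of a disjunctive sum is the nim-sum of the parts.
Combined value = 1 ⊕ 13 ⊕ 1 = 13.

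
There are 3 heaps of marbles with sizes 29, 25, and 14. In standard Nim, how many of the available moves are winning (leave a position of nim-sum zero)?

3

In binary:
  11101  (29)
  11001  (25)
  01110  (14)
  -----
  01010  (10)
The overall nim-sum is X = 10. A heap of size p has a winning move iff p XOR X < p (reduce it to p XOR X).
  29: 29 XOR 10 = 23 < 29 — winning move (to 23).
  25: 25 XOR 10 = 19 < 25 — winning move (to 19).
  14: 14 XOR 10 = 4 < 14 — winning move (to 4).
That gives 3 winning moves.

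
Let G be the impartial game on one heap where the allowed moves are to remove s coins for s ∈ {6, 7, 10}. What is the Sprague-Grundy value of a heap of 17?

0

Grundy values for subtraction set {6, 7, 10}:
k:     0  1  2  3  4  5  6  7  8  9 10 11 12 13 14 15 16 17
g(k):  0  0  0  0  0  0  1  1  1  1  1  1  2  2  2  2  0  0
So g(17) = 0.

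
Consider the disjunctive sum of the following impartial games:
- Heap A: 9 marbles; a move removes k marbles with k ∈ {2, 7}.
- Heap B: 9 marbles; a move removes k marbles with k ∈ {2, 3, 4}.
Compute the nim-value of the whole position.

1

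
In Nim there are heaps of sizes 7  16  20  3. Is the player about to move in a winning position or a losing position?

Losing position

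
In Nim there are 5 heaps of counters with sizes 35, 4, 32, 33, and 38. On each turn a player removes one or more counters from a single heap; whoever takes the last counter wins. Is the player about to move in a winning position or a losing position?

Losing position

Nim-sum: 35 XOR 4 XOR 32 XOR 33 XOR 38 = 0.
The nim-sum is 0, so this is a P-position: the player to move is in a losing position under optimal play.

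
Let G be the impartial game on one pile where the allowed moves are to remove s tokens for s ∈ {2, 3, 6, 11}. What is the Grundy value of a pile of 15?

3

Compute g(0), g(1), … for moves {2, 3, 6, 11}:
k:     0  1  2  3  4  5  6  7  8  9 10 11 12 13 14 15
g(k):  0  0  1  1  2  0  3  1  2  0  0  1  1  2  0  3
So g(15) = 3.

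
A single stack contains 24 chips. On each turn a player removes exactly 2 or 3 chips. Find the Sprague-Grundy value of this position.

Compute g(0), g(1), … for moves {2, 3}:
k:     0  1  2  3  4  5  6  7  8  9 10 11 12 13 14 15 16 17 18 19 20 21 22 23 24
g(k):  0  0  1  1  2  0  0  1  1  2  0  0  1  1  2  0  0  1  1  2  0  0  1  1  2
So g(24) = 2.

2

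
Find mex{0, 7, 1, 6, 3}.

2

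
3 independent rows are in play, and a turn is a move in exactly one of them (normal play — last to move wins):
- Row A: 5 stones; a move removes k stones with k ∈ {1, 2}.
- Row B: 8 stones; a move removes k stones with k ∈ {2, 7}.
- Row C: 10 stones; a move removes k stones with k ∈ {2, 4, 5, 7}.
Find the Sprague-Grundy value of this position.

Build the Grundy sequence for row A with g(k) = mex{g(k−s) : s ∈ {1, 2}, s ≤ k}:
g(0) = mex{} = 0
g(1) = mex{0} = 1
g(2) = mex{0,1} = 2
g(3) = mex{1,2} = 0
g(4) = mex{0,2} = 1
g(5) = mex{0,1} = 2
So g(5) = 2.
Build the Grundy sequence for row B with g(k) = mex{g(k−s) : s ∈ {2, 7}, s ≤ k}:
g(0) = mex{} = 0
g(1) = mex{} = 0
g(2) = mex{0} = 1
g(3) = mex{0} = 1
g(4) = mex{1} = 0
g(5) = mex{1} = 0
g(6) = mex{0} = 1
g(7) = mex{0} = 1
g(8) = mex{0,1} = 2
So g(8) = 2.
For row C, compute g(0), g(1), … with moves {2, 4, 5, 7}:
g(0) = mex{} = 0
g(1) = mex{} = 0
g(2) = mex{0} = 1
g(3) = mex{0} = 1
g(4) = mex{0,1} = 2
g(5) = mex{0,1} = 2
g(6) = mex{0,1,2} = 3
g(7) = mex{0,1,2} = 3
g(8) = mex{0,1,2,3} = 4
g(9) = mex{1,2,3} = 0
g(10) = mex{1,2,3,4} = 0
So g(10) = 0.
The value of a disjunctive sum is the nim-sum of the parts.
Combined value = 2 ⊕ 2 ⊕ 0 = 0.

0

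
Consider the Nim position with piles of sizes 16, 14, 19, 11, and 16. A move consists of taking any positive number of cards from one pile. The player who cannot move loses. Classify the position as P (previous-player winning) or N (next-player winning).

Compute the nim-sum pairwise:
16 ^ 14 = 30
30 ^ 19 = 13
13 ^ 11 = 6
6 ^ 16 = 22
The nim-sum is 22 ≠ 0, so this is an N-position: the player to move can win.

N-position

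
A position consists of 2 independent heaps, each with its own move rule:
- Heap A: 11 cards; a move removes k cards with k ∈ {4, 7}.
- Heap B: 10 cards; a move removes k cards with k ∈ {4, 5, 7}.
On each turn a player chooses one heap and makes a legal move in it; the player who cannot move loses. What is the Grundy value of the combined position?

Grundy values for heap A (subtraction set {4, 7}):
k:     0  1  2  3  4  5  6  7  8  9 10 11
g(k):  0  0  0  0  1  1  1  1  2  2  2  0
So g(11) = 0.
Build the Grundy sequence for heap B with g(k) = mex{g(k−s) : s ∈ {4, 5, 7}, s ≤ k}:
g(0) = mex{} = 0
g(1) = mex{} = 0
g(2) = mex{} = 0
g(3) = mex{} = 0
g(4) = mex{0} = 1
g(5) = mex{0} = 1
g(6) = mex{0} = 1
g(7) = mex{0} = 1
g(8) = mex{0,1} = 2
g(9) = mex{0,1} = 2
g(10) = mex{0,1} = 2
So g(10) = 2.
The value of a disjunctive sum is the nim-sum of the parts.
Combined value = 0 XOR 2 = 2.

2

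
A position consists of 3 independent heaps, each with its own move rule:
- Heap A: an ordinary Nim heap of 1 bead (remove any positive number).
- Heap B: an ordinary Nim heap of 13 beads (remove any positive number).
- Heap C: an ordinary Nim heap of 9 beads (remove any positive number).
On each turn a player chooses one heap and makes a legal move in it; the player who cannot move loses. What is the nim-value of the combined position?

5

Heap A is a plain Nim heap of size 1, so its Grundy value is 1.
Heap B is a plain Nim heap of size 13, so its Grundy value is 13.
Heap C is a plain Nim heap of size 9, so its Grundy value is 9.
By the Sprague-Grundy theorem, the Grundy value of a sum of independent games is the XOR of the component values.
Combined value = 1 ⊕ 13 ⊕ 9 = 5.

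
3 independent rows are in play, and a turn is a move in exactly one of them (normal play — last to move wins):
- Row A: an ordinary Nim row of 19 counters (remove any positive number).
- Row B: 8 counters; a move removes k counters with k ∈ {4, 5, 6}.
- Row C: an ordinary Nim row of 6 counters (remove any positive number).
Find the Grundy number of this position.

Row A is a plain Nim row of size 19, so its Grundy value is 19.
Grundy values for row B (subtraction set {4, 5, 6}):
k:     0  1  2  3  4  5  6  7  8
g(k):  0  0  0  0  1  1  1  1  2
So g(8) = 2.
Row C is a plain Nim row of size 6, so its Grundy value is 6.
By the Sprague-Grundy theorem, the Grundy value of a sum of independent games is the XOR of the component values.
Combined value = 19 XOR 2 XOR 6 = 23.

23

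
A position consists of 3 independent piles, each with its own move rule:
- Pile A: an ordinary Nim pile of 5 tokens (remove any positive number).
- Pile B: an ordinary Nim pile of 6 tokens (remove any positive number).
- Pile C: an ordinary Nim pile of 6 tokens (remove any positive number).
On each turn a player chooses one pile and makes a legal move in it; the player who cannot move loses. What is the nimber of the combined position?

Pile A is a plain Nim pile of size 5, so its Grundy value is 5.
Pile B is a plain Nim pile of size 6, so its Grundy value is 6.
Pile C is a plain Nim pile of size 6, so its Grundy value is 6.
By the Sprague-Grundy theorem, the Grundy value of a sum of independent games is the XOR of the component values.
Combined value = 5 ⊕ 6 ⊕ 6 = 5.

5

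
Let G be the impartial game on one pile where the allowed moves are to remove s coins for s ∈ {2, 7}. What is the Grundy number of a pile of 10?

Build the Grundy sequence with g(k) = mex{g(k−s) : s ∈ {2, 7}, s ≤ k}:
k:     0  1  2  3  4  5  6  7  8  9 10
g(k):  0  0  1  1  0  0  1  1  2  0  0
So g(10) = 0.

0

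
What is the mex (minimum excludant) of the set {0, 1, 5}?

2

The values 0, 1 are all present; 2 is the first non-negative integer missing from the set.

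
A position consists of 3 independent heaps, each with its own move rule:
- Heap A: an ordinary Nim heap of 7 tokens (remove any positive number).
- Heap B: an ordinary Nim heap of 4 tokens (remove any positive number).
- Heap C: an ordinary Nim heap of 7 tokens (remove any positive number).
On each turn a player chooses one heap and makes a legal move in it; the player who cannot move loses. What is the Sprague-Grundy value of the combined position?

4

Heap A is a plain Nim heap of size 7, so its Grundy value is 7.
Heap B is a plain Nim heap of size 4, so its Grundy value is 4.
Heap C is a plain Nim heap of size 7, so its Grundy value is 7.
By the Sprague-Grundy theorem, the Grundy value of a sum of independent games is the XOR of the component values.
Combined value = 7 XOR 4 XOR 7 = 4.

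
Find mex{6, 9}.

0 is not in the set, so the mex is 0.

0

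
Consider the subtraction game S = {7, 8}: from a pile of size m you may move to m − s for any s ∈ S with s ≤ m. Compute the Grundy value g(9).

1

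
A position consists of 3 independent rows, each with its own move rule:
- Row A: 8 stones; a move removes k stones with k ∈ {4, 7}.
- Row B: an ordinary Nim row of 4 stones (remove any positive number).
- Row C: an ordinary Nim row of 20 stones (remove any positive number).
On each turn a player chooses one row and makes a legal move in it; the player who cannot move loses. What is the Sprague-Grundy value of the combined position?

Grundy values for row A (subtraction set {4, 7}):
k:     0  1  2  3  4  5  6  7  8
g(k):  0  0  0  0  1  1  1  1  2
So g(8) = 2.
Row B is a plain Nim row of size 4, so its Grundy value is 4.
Row C is a plain Nim row of size 20, so its Grundy value is 20.
By the Sprague-Grundy theorem, the Grundy value of a sum of independent games is the XOR of the component values.
Combined value = 2 ⊕ 4 ⊕ 20 = 18.

18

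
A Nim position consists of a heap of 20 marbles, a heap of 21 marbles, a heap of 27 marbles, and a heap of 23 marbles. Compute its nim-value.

Nim-sum: 20 ⊕ 21 ⊕ 27 ⊕ 23 = 13.

13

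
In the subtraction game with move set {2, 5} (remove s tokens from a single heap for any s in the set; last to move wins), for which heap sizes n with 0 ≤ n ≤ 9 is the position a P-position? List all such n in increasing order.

0, 1, 4, 7, 8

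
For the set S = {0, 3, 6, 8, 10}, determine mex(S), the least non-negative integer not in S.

0 is in the set but 1 is not, so the mex is 1.

1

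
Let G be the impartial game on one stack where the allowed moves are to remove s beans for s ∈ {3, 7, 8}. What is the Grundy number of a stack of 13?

2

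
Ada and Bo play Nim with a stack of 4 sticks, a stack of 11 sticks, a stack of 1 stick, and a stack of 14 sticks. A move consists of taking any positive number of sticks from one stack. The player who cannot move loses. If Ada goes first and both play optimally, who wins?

Bo wins

Compute the nim-sum pairwise:
4 XOR 11 = 15
15 XOR 1 = 14
14 XOR 14 = 0
The nim-sum is 0, so this is a P-position: the player to move is in a losing position under optimal play; Ada is about to move from it and so loses — Bo wins.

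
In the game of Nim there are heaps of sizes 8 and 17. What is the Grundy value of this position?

Compute the nim-sum pairwise:
8 XOR 17 = 25

25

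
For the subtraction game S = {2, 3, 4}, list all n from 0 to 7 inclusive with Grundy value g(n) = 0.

0, 1, 6, 7

Grundy values for subtraction set {2, 3, 4}:
g(0) = mex{} = 0
g(1) = mex{} = 0
g(2) = mex{0} = 1
g(3) = mex{0} = 1
g(4) = mex{0,1} = 2
g(5) = mex{0,1} = 2
g(6) = mex{1,2} = 0
g(7) = mex{1,2} = 0
The P-positions (g = 0) in 0..7 are 0, 1, 6, 7.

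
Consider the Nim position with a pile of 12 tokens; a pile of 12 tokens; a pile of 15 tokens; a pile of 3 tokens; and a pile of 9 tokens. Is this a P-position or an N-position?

N-position

Compute the nim-sum pairwise:
12 ^ 12 = 0
0 ^ 15 = 15
15 ^ 3 = 12
12 ^ 9 = 5
The nim-sum is 5 ≠ 0, so this is an N-position: the player to move can win.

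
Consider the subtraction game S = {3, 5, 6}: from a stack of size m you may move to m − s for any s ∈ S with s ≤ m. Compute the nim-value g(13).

1

Compute g(0), g(1), … for moves {3, 5, 6}:
k:     0  1  2  3  4  5  6  7  8  9 10 11 12 13
g(k):  0  0  0  1  1  1  2  2  2  0  0  0  1  1
So g(13) = 1.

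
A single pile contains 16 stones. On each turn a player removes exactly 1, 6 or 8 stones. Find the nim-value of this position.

0

Build the Grundy sequence with g(k) = mex{g(k−s) : s ∈ {1, 6, 8}, s ≤ k}:
k:     0  1  2  3  4  5  6  7  8  9 10 11 12 13 14 15 16
g(k):  0  1  0  1  0  1  2  0  1  0  1  0  1  2  0  1  0
So g(16) = 0.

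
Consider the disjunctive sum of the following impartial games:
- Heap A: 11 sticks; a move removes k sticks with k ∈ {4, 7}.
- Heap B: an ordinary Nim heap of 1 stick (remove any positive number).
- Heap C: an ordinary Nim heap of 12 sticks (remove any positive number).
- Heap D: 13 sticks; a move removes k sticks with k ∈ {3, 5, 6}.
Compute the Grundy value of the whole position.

12

Grundy values for heap A (subtraction set {4, 7}):
g(0) = mex{} = 0
g(1) = mex{} = 0
g(2) = mex{} = 0
g(3) = mex{} = 0
g(4) = mex{0} = 1
g(5) = mex{0} = 1
g(6) = mex{0} = 1
g(7) = mex{0} = 1
g(8) = mex{0,1} = 2
g(9) = mex{0,1} = 2
g(10) = mex{0,1} = 2
g(11) = mex{1} = 0
So g(11) = 0.
Heap B is a plain Nim heap of size 1, so its Grundy value is 1.
Heap C is a plain Nim heap of size 12, so its Grundy value is 12.
For heap D, compute g(0), g(1), … with moves {3, 5, 6}:
k:     0  1  2  3  4  5  6  7  8  9 10 11 12 13
g(k):  0  0  0  1  1  1  2  2  2  0  0  0  1  1
So g(13) = 1.
By the Sprague-Grundy theorem, the Grundy value of a sum of independent games is the XOR of the component values.
Combined value = 0 ⊕ 1 ⊕ 12 ⊕ 1 = 12.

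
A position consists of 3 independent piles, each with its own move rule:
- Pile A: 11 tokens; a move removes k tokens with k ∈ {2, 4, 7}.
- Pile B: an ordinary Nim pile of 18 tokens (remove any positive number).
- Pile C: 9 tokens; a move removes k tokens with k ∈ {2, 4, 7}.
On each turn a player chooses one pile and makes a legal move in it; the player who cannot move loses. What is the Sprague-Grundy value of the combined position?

Grundy values for pile A (subtraction set {2, 4, 7}):
k:     0  1  2  3  4  5  6  7  8  9 10 11
g(k):  0  0  1  1  2  2  0  3  1  0  2  1
So g(11) = 1.
Pile B is a plain Nim pile of size 18, so its Grundy value is 18.
Build the Grundy sequence for pile C with g(k) = mex{g(k−s) : s ∈ {2, 4, 7}, s ≤ k}:
k:     0  1  2  3  4  5  6  7  8  9
g(k):  0  0  1  1  2  2  0  3  1  0
So g(9) = 0.
By the Sprague-Grundy theorem, the Grundy value of a sum of independent games is the XOR of the component values.
Combined value = 1 XOR 18 XOR 0 = 19.

19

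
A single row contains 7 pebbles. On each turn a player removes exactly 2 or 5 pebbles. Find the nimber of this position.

0

Build the Grundy sequence with g(k) = mex{g(k−s) : s ∈ {2, 5}, s ≤ k}:
k:     0  1  2  3  4  5  6  7
g(k):  0  0  1  1  0  2  1  0
So g(7) = 0.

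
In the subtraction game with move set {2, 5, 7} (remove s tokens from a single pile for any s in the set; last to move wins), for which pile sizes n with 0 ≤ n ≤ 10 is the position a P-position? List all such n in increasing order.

0, 1, 4, 10

Grundy values for subtraction set {2, 5, 7}:
k:     0  1  2  3  4  5  6  7  8  9 10
g(k):  0  0  1  1  0  2  1  3  2  2  0
The P-positions (g = 0) in 0..10 are 0, 1, 4, 10.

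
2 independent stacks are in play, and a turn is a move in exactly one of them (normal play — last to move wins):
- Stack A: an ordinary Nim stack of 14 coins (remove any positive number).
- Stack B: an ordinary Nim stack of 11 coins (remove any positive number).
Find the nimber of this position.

Stack A is a plain Nim stack of size 14, so its Grundy value is 14.
Stack B is a plain Nim stack of size 11, so its Grundy value is 11.
By the Sprague-Grundy theorem, the Grundy value of a sum of independent games is the XOR of the component values.
Combined value = 14 XOR 11 = 5.

5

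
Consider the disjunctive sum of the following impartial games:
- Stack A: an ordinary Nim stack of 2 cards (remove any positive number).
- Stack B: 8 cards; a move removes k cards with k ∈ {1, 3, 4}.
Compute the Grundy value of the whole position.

3

Stack A is a plain Nim stack of size 2, so its Grundy value is 2.
For stack B, compute g(0), g(1), … with moves {1, 3, 4}:
k:     0  1  2  3  4  5  6  7  8
g(k):  0  1  0  1  2  3  2  0  1
So g(8) = 1.
The value of a disjunctive sum is the nim-sum of the parts.
Combined value = 2 XOR 1 = 3.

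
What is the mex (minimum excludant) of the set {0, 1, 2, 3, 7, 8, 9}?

The values 0, 1, 2, 3 are all present; 4 is the first non-negative integer missing from the set.

4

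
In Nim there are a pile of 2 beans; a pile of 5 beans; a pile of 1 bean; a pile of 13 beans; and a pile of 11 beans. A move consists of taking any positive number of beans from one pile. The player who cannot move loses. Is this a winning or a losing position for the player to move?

Write each in binary and XOR column by column:
  0010  (2)
  0101  (5)
  0001  (1)
  1101  (13)
  1011  (11)
  ----
  0000  (0)
The nim-sum is 0, so this is a P-position: the player to move is in a losing position under optimal play.

Losing position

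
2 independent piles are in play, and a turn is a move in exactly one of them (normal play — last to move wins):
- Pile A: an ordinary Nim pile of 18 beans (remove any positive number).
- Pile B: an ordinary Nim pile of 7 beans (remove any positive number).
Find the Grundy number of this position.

21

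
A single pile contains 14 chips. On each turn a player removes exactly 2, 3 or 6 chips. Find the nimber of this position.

Build the Grundy sequence with g(k) = mex{g(k−s) : s ∈ {2, 3, 6}, s ≤ k}:
g(0) = mex{} = 0
g(1) = mex{} = 0
g(2) = mex{0} = 1
g(3) = mex{0} = 1
g(4) = mex{0,1} = 2
g(5) = mex{1} = 0
g(6) = mex{0,1,2} = 3
g(7) = mex{0,2} = 1
g(8) = mex{0,1,3} = 2
g(9) = mex{1,3} = 0
g(10) = mex{1,2} = 0
g(11) = mex{0,2} = 1
g(12) = mex{0,3} = 1
g(13) = mex{0,1} = 2
g(14) = mex{1,2} = 0
So g(14) = 0.

0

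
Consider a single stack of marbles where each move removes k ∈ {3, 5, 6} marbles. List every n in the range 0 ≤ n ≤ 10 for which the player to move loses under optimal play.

0, 1, 2, 9, 10

Build the Grundy sequence with g(k) = mex{g(k−s) : s ∈ {3, 5, 6}, s ≤ k}:
g(0) = mex{} = 0
g(1) = mex{} = 0
g(2) = mex{} = 0
g(3) = mex{0} = 1
g(4) = mex{0} = 1
g(5) = mex{0} = 1
g(6) = mex{0,1} = 2
g(7) = mex{0,1} = 2
g(8) = mex{0,1} = 2
g(9) = mex{1,2} = 0
g(10) = mex{1,2} = 0
The P-positions (g = 0) in 0..10 are 0, 1, 2, 9, 10.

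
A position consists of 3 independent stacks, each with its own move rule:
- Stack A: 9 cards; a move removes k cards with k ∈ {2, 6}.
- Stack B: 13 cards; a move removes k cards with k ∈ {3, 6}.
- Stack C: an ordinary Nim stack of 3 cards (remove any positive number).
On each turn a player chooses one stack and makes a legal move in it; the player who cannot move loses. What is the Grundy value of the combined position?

2

For stack A, compute g(0), g(1), … with moves {2, 6}:
g(0) = mex{} = 0
g(1) = mex{} = 0
g(2) = mex{0} = 1
g(3) = mex{0} = 1
g(4) = mex{1} = 0
g(5) = mex{1} = 0
g(6) = mex{0} = 1
g(7) = mex{0} = 1
g(8) = mex{1} = 0
g(9) = mex{1} = 0
So g(9) = 0.
For stack B, compute g(0), g(1), … with moves {3, 6}:
g(0) = mex{} = 0
g(1) = mex{} = 0
g(2) = mex{} = 0
g(3) = mex{0} = 1
g(4) = mex{0} = 1
g(5) = mex{0} = 1
g(6) = mex{0,1} = 2
g(7) = mex{0,1} = 2
g(8) = mex{0,1} = 2
g(9) = mex{1,2} = 0
g(10) = mex{1,2} = 0
g(11) = mex{1,2} = 0
g(12) = mex{0,2} = 1
g(13) = mex{0,2} = 1
So g(13) = 1.
Stack C is a plain Nim stack of size 3, so its Grundy value is 3.
By the Sprague-Grundy theorem, the Grundy value of a sum of independent games is the XOR of the component values.
Combined value = 0 XOR 1 XOR 3 = 2.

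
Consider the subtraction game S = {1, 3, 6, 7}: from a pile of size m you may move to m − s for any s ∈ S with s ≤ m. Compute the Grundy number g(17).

Compute g(0), g(1), … for moves {1, 3, 6, 7}:
k:     0  1  2  3  4  5  6  7  8  9 10 11 12 13 14 15 16 17
g(k):  0  1  0  1  0  1  2  3  2  3  2  3  0  1  0  1  0  1
So g(17) = 1.

1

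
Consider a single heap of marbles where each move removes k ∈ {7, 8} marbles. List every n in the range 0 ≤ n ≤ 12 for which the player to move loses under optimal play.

0, 1, 2, 3, 4, 5, 6

Grundy values for subtraction set {7, 8}:
k:     0  1  2  3  4  5  6  7  8  9 10 11 12
g(k):  0  0  0  0  0  0  0  1  1  1  1  1  1
The P-positions (g = 0) in 0..12 are 0, 1, 2, 3, 4, 5, 6.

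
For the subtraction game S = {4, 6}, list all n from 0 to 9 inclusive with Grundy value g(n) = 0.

0, 1, 2, 3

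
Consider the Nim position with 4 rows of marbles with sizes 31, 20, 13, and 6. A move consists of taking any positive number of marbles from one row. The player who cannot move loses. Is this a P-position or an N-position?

Nim-sum: 31 ^ 20 ^ 13 ^ 6 = 0.
The nim-sum is 0, so this is a P-position: the player to move is in a losing position under optimal play.

P-position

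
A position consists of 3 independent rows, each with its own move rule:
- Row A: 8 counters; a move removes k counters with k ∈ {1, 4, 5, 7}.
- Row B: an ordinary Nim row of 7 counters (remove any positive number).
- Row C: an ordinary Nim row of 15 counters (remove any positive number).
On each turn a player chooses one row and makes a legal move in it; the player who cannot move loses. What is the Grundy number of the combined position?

8

For row A, compute g(0), g(1), … with moves {1, 4, 5, 7}:
k:     0  1  2  3  4  5  6  7  8
g(k):  0  1  0  1  2  3  2  3  0
So g(8) = 0.
Row B is a plain Nim row of size 7, so its Grundy value is 7.
Row C is a plain Nim row of size 15, so its Grundy value is 15.
The value of a disjunctive sum is the nim-sum of the parts.
Combined value = 0 ⊕ 7 ⊕ 15 = 8.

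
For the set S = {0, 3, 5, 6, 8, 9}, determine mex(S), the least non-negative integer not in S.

0 is in the set but 1 is not, so the mex is 1.

1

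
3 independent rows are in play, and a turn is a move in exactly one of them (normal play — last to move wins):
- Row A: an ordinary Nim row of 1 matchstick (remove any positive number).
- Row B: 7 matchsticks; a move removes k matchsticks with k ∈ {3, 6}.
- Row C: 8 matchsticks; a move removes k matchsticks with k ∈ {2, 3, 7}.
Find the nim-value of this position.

Row A is a plain Nim row of size 1, so its Grundy value is 1.
For row B, compute g(0), g(1), … with moves {3, 6}:
g(0) = mex{} = 0
g(1) = mex{} = 0
g(2) = mex{} = 0
g(3) = mex{0} = 1
g(4) = mex{0} = 1
g(5) = mex{0} = 1
g(6) = mex{0,1} = 2
g(7) = mex{0,1} = 2
So g(7) = 2.
Grundy values for row C (subtraction set {2, 3, 7}):
g(0) = mex{} = 0
g(1) = mex{} = 0
g(2) = mex{0} = 1
g(3) = mex{0} = 1
g(4) = mex{0,1} = 2
g(5) = mex{1} = 0
g(6) = mex{1,2} = 0
g(7) = mex{0,2} = 1
g(8) = mex{0} = 1
So g(8) = 1.
By the Sprague-Grundy theorem, the Grundy value of a sum of independent games is the XOR of the component values.
Combined value = 1 XOR 2 XOR 1 = 2.

2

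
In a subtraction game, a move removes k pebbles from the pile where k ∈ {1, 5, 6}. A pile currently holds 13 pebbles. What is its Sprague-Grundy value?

0

Build the Grundy sequence with g(k) = mex{g(k−s) : s ∈ {1, 5, 6}, s ≤ k}:
k:     0  1  2  3  4  5  6  7  8  9 10 11 12 13
g(k):  0  1  0  1  0  1  2  3  2  3  2  0  1  0
So g(13) = 0.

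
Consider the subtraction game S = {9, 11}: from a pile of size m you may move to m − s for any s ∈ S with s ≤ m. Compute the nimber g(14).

1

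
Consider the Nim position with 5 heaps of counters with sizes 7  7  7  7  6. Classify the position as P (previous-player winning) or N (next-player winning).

Compute the nim-sum pairwise:
7 ⊕ 7 = 0
0 ⊕ 7 = 7
7 ⊕ 7 = 0
0 ⊕ 6 = 6
The nim-sum is 6 ≠ 0, so this is an N-position: the player to move can win.

N-position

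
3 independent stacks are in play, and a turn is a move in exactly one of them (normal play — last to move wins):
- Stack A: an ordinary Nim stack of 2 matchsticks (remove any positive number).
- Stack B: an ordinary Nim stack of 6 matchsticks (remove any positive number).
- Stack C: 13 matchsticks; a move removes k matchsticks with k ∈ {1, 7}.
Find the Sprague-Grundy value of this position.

5

Stack A is a plain Nim stack of size 2, so its Grundy value is 2.
Stack B is a plain Nim stack of size 6, so its Grundy value is 6.
Grundy values for stack C (subtraction set {1, 7}):
k:     0  1  2  3  4  5  6  7  8  9 10 11 12 13
g(k):  0  1  0  1  0  1  0  1  0  1  0  1  0  1
So g(13) = 1.
The value of a disjunctive sum is the nim-sum of the parts.
Combined value = 2 XOR 6 XOR 1 = 5.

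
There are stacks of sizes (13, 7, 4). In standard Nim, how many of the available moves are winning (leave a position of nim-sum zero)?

In binary:
  1101  (13)
  0111  (7)
  0100  (4)
  ----
  1110  (14)
The overall nim-sum is X = 14. A stack of size p has a winning move iff p XOR X < p (reduce it to p XOR X).
  13: 13 XOR 14 = 3 < 13 — winning move (to 3).
  7: 7 XOR 14 = 9 ≥ 7 — no move.
  4: 4 XOR 14 = 10 ≥ 4 — no move.
That gives 1 winning move.

1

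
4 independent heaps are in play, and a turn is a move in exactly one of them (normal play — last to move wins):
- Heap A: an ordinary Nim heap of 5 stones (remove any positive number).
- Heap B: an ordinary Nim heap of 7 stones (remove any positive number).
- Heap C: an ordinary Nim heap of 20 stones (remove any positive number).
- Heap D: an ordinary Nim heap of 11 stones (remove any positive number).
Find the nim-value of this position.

29

Heap A is a plain Nim heap of size 5, so its Grundy value is 5.
Heap B is a plain Nim heap of size 7, so its Grundy value is 7.
Heap C is a plain Nim heap of size 20, so its Grundy value is 20.
Heap D is a plain Nim heap of size 11, so its Grundy value is 11.
The value of a disjunctive sum is the nim-sum of the parts.
Combined value = 5 ⊕ 7 ⊕ 20 ⊕ 11 = 29.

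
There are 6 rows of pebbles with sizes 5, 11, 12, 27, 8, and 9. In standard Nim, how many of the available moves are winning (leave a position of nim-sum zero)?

Compute the nim-sum pairwise:
5 ^ 11 = 14
14 ^ 12 = 2
2 ^ 27 = 25
25 ^ 8 = 17
17 ^ 9 = 24
The overall nim-sum is X = 24. A row of size p has a winning move iff p XOR X < p (reduce it to p XOR X).
  5: 5 XOR 24 = 29 ≥ 5 — no move.
  11: 11 XOR 24 = 19 ≥ 11 — no move.
  12: 12 XOR 24 = 20 ≥ 12 — no move.
  27: 27 XOR 24 = 3 < 27 — winning move (to 3).
  8: 8 XOR 24 = 16 ≥ 8 — no move.
  9: 9 XOR 24 = 17 ≥ 9 — no move.
That gives 1 winning move.

1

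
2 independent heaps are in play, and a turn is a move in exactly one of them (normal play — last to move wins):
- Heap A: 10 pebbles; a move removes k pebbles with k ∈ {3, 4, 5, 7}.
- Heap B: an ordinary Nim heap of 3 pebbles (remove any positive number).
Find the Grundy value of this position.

Grundy values for heap A (subtraction set {3, 4, 5, 7}):
k:     0  1  2  3  4  5  6  7  8  9 10
g(k):  0  0  0  1  1  1  2  2  2  3  0
So g(10) = 0.
Heap B is a plain Nim heap of size 3, so its Grundy value is 3.
By the Sprague-Grundy theorem, the Grundy value of a sum of independent games is the XOR of the component values.
Combined value = 0 XOR 3 = 3.

3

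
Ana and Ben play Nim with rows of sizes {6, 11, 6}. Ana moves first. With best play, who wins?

Ana wins

Nim-sum: 6 XOR 11 XOR 6 = 11.
The nim-sum is 11 ≠ 0, so this is an N-position: the player to move can win; Ana has a winning move.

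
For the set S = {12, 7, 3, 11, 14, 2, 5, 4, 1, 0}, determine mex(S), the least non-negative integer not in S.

6

The values 0, 1, 2, 3, 4, 5 are all present; 6 is the first non-negative integer missing from the set.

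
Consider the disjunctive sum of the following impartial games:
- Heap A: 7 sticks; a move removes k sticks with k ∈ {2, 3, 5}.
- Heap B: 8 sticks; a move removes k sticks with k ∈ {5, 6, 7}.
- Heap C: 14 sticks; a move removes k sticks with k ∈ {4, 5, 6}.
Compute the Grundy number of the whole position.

0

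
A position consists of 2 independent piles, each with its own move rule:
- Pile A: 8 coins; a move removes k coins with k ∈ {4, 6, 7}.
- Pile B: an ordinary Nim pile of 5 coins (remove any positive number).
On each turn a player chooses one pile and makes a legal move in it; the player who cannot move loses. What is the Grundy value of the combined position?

7

Grundy values for pile A (subtraction set {4, 6, 7}):
g(0) = mex{} = 0
g(1) = mex{} = 0
g(2) = mex{} = 0
g(3) = mex{} = 0
g(4) = mex{0} = 1
g(5) = mex{0} = 1
g(6) = mex{0} = 1
g(7) = mex{0} = 1
g(8) = mex{0,1} = 2
So g(8) = 2.
Pile B is a plain Nim pile of size 5, so its Grundy value is 5.
By the Sprague-Grundy theorem, the Grundy value of a sum of independent games is the XOR of the component values.
Combined value = 2 ⊕ 5 = 7.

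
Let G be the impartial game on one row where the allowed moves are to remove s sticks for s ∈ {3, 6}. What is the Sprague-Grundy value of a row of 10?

0

Grundy values for subtraction set {3, 6}:
k:     0  1  2  3  4  5  6  7  8  9 10
g(k):  0  0  0  1  1  1  2  2  2  0  0
So g(10) = 0.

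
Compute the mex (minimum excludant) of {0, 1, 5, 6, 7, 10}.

2

The values 0, 1 are all present; 2 is the first non-negative integer missing from the set.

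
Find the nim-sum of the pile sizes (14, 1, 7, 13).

Compute the nim-sum pairwise:
14 XOR 1 = 15
15 XOR 7 = 8
8 XOR 13 = 5

5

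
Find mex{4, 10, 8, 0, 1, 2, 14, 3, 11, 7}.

The values 0, 1, 2, 3, 4 are all present; 5 is the first non-negative integer missing from the set.

5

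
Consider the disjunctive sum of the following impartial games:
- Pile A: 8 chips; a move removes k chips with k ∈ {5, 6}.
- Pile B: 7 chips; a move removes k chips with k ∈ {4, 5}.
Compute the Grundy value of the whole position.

0

Build the Grundy sequence for pile A with g(k) = mex{g(k−s) : s ∈ {5, 6}, s ≤ k}:
g(0) = mex{} = 0
g(1) = mex{} = 0
g(2) = mex{} = 0
g(3) = mex{} = 0
g(4) = mex{} = 0
g(5) = mex{0} = 1
g(6) = mex{0} = 1
g(7) = mex{0} = 1
g(8) = mex{0} = 1
So g(8) = 1.
Build the Grundy sequence for pile B with g(k) = mex{g(k−s) : s ∈ {4, 5}, s ≤ k}:
g(0) = mex{} = 0
g(1) = mex{} = 0
g(2) = mex{} = 0
g(3) = mex{} = 0
g(4) = mex{0} = 1
g(5) = mex{0} = 1
g(6) = mex{0} = 1
g(7) = mex{0} = 1
So g(7) = 1.
The value of a disjunctive sum is the nim-sum of the parts.
Combined value = 1 XOR 1 = 0.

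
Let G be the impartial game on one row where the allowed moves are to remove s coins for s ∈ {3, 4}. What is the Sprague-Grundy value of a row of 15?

Build the Grundy sequence with g(k) = mex{g(k−s) : s ∈ {3, 4}, s ≤ k}:
k:     0  1  2  3  4  5  6  7  8  9 10 11 12 13 14 15
g(k):  0  0  0  1  1  1  2  0  0  0  1  1  1  2  0  0
So g(15) = 0.

0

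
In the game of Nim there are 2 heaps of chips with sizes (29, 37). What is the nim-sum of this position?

56

Compute the nim-sum pairwise:
29 XOR 37 = 56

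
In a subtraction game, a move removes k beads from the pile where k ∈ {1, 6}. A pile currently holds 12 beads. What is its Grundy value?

1

Grundy values for subtraction set {1, 6}:
g(0) = mex{} = 0
g(1) = mex{0} = 1
g(2) = mex{1} = 0
g(3) = mex{0} = 1
g(4) = mex{1} = 0
g(5) = mex{0} = 1
g(6) = mex{0,1} = 2
g(7) = mex{1,2} = 0
g(8) = mex{0} = 1
g(9) = mex{1} = 0
g(10) = mex{0} = 1
g(11) = mex{1} = 0
g(12) = mex{0,2} = 1
So g(12) = 1.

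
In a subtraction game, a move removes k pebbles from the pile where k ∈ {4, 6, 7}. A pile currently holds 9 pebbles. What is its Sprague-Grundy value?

2

Build the Grundy sequence with g(k) = mex{g(k−s) : s ∈ {4, 6, 7}, s ≤ k}:
g(0) = mex{} = 0
g(1) = mex{} = 0
g(2) = mex{} = 0
g(3) = mex{} = 0
g(4) = mex{0} = 1
g(5) = mex{0} = 1
g(6) = mex{0} = 1
g(7) = mex{0} = 1
g(8) = mex{0,1} = 2
g(9) = mex{0,1} = 2
So g(9) = 2.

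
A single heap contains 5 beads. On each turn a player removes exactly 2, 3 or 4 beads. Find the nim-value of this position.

2

Compute g(0), g(1), … for moves {2, 3, 4}:
k:     0  1  2  3  4  5
g(k):  0  0  1  1  2  2
So g(5) = 2.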